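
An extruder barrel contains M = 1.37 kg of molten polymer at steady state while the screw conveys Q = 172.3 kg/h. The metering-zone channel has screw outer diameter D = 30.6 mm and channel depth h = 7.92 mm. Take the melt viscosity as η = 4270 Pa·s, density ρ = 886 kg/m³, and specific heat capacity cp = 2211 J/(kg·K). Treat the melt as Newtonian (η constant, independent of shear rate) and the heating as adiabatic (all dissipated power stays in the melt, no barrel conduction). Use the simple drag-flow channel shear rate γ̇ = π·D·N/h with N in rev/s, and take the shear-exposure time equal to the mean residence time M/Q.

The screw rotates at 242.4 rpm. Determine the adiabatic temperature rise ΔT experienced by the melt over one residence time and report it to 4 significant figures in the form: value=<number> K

Q_s = Q / 3600 = 172.3 / 3600 = 0.0478611 kg/s
Mean residence time: t_res = M/Q_s = 1.37 kg / 0.0478611 kg/s = 28.6245 s
Geometry in metres: D = 30.6 mm → 0.0306 m, h = 7.92 mm → 0.00792 m; screw speed N = 242.4 rpm = 4.04 rev/s
Shear rate: γ̇ = πDN/h = π·0.0306·4.04/0.00792 = 49.0374 s⁻¹
ΔT = η·γ̇²·t_res/(ρ·cp) = [4270 × 49.0374² × 28.6245] / [886 × 2211] = 150.037 K

value=150.0 K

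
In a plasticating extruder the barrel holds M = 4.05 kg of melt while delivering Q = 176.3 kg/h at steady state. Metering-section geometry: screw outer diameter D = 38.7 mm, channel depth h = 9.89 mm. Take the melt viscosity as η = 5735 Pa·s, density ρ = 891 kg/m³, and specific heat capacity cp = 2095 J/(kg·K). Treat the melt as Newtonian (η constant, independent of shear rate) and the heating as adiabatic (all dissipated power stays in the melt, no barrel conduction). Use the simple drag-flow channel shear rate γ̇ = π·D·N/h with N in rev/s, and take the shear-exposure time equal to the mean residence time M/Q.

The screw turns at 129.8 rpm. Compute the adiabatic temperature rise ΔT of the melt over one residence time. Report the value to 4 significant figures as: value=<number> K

Throughput in SI: Q_s = 176.3 kg/h ÷ 3600 s/h = 0.0489722 kg/s
Mean residence time: t_res = M/Q_s = 4.05 kg / 0.0489722 kg/s = 82.6999 s
D = 38.7 mm = 0.0387 m;  h = 9.89 mm = 0.00989 m;  N = 129.8 rpm / 60 = 2.16333 rev/s
γ̇ = π D N / h = (π)(0.0387)(2.16333) / 0.00989 = 26.5943 s⁻¹
ΔT = η·γ̇²·t_res/(ρ·cp) = [5735 × 26.5943² × 82.6999] / [891 × 2095] = 179.702 K

value=179.7 K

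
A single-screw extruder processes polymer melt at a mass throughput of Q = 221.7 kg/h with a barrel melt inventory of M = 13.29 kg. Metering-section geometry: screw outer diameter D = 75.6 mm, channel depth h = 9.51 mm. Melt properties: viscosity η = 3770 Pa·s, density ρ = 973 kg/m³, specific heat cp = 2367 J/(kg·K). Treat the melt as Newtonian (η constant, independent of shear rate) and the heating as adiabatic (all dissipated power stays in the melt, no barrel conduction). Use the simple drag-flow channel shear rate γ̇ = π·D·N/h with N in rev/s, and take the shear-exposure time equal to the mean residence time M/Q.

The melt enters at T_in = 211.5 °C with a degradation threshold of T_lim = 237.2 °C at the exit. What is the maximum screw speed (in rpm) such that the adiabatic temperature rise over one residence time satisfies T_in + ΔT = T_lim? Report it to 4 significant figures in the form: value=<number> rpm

Q_s = Q / 3600 = 221.7 / 3600 = 0.0615833 kg/s
t_res = M / Q_s = 13.29 / 0.0615833 = 215.805 s
Geometry in SI: D = 75.6 mm → 0.0756 m, h = 9.51 mm → 0.00951 m
Allowable rise: ΔT_a = T_lim − T_in = 237.2 − 211.5 = 25.7 K
γ̇_max² = ΔT_a·ρ·cp/(η·t_res) = 25.7·973·2367/(3770·215.805) = 72.7514 s⁻²
Take the square root: γ̇_max = √(72.7514) = 8.52944 s⁻¹
N_max = γ̇_max h / (πD) = 8.52944·0.00951/(π·0.0756) = 0.34153 rev/s → ×60 = 20.4918 rpm

value=20.49 rpm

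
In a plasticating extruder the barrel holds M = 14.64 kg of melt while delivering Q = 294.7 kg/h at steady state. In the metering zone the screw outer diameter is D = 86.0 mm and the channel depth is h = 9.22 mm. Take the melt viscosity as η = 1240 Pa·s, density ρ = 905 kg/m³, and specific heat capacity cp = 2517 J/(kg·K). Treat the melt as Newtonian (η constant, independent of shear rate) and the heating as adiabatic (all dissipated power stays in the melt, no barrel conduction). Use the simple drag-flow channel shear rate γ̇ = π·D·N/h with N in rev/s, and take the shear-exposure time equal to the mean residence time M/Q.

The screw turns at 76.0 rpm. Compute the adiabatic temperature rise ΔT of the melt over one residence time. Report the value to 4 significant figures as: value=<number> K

value=134.1 K

Q_s = Q / 3600 = 294.7 / 3600 = 0.0818611 kg/s
t_res = M / Q_s = 14.64 ÷ 0.0818611 = 178.839 s
D = 86.0 mm = 0.086 m;  h = 9.22 mm = 0.00922 m;  N = 76.0 rpm / 60 = 1.26667 rev/s
Shear rate: γ̇ = πDN/h = π·0.086·1.26667/0.00922 = 37.1176 s⁻¹
ΔT = η·γ̇²·t_res / (ρ·cp) = 1240 · (37.1176)² · 178.839 / (905 · 2517) = 134.126 K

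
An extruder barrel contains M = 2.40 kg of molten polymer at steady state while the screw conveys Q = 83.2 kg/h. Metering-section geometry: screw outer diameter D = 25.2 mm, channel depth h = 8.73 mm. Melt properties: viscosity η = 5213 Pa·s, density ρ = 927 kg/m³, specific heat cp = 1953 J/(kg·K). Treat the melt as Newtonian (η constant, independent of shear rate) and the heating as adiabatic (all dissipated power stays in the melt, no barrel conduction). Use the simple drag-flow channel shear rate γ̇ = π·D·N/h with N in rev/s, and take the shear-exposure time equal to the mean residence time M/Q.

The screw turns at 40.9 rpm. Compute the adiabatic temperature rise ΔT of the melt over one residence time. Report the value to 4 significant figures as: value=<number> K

value=11.43 K

Q_s = Q / 3600 = 83.2 / 3600 = 0.0231111 kg/s
Mean residence time: t_res = M/Q_s = 2.40 kg / 0.0231111 kg/s = 103.846 s
D = 25.2 mm = 0.0252 m;  h = 8.73 mm = 0.00873 m;  N = 40.9 rpm / 60 = 0.681667 rev/s
Shear rate: γ̇ = πDN/h = π·0.0252·0.681667/0.00873 = 6.1817 s⁻¹
ΔT = η·γ̇²·t_res/(ρ·cp) = [5213 × 6.1817² × 103.846] / [927 × 1953] = 11.4265 K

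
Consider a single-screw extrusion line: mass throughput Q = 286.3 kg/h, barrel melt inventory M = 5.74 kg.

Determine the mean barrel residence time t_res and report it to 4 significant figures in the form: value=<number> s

Q_s = Q / 3600 = 286.3 / 3600 = 0.0795278 kg/s
t_res = M / Q_s = 5.74 ÷ 0.0795278 = 72.176 s

value=72.18 s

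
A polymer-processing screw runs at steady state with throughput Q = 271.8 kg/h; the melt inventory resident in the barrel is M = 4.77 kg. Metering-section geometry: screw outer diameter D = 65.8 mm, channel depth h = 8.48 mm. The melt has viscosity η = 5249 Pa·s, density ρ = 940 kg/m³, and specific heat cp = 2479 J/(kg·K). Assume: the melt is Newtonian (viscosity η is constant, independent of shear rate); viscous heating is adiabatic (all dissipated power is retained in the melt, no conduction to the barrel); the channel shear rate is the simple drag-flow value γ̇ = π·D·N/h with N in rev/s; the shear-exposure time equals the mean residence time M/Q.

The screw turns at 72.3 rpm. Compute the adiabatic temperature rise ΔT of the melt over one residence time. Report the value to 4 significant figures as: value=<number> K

Throughput in SI: Q_s = 271.8 kg/h ÷ 3600 s/h = 0.0755 kg/s
t_res = M / Q_s = 4.77 / 0.0755 = 63.1788 s
D = 65.8 mm = 0.0658 m;  h = 8.48 mm = 0.00848 m;  N = 72.3 rpm / 60 = 1.205 rev/s
γ̇ = π·D·N / h = π · 0.0658 · 1.205 / 0.00848 = 29.3743 s⁻¹
ΔT = η·γ̇²·t_res/(ρ·cp) = [5249 × 29.3743² × 63.1788] / [940 × 2479] = 122.794 K

value=122.8 K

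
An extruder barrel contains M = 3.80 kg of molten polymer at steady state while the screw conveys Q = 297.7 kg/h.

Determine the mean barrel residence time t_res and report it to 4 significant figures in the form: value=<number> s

value=45.95 s

Convert throughput: Q = 297.7 kg/h = 297.7/3600 = 0.0826944 kg/s
Mean residence time: t_res = M/Q_s = 3.80 kg / 0.0826944 kg/s = 45.9523 s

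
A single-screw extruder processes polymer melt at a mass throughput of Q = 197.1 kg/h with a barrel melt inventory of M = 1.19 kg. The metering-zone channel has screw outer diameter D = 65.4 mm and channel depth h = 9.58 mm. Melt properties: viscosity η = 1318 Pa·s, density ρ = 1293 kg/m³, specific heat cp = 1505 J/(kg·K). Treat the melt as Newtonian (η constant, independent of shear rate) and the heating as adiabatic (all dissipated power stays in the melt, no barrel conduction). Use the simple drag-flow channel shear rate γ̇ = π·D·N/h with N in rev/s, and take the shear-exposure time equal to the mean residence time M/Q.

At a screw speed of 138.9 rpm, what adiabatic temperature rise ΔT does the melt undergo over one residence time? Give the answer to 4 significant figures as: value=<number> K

Q_s = Q / 3600 = 197.1 / 3600 = 0.05475 kg/s
t_res = M / Q_s = 1.19 ÷ 0.05475 = 21.7352 s
Geometry in metres: D = 65.4 mm → 0.0654 m, h = 9.58 mm → 0.00958 m; screw speed N = 138.9 rpm = 2.315 rev/s
γ̇ = π·D·N / h = π · 0.0654 · 2.315 / 0.00958 = 49.6493 s⁻¹
ΔT = η·γ̇²·t_res / (ρ·cp) = 1318 · (49.6493)² · 21.7352 / (1293 · 1505) = 36.2885 K

value=36.29 K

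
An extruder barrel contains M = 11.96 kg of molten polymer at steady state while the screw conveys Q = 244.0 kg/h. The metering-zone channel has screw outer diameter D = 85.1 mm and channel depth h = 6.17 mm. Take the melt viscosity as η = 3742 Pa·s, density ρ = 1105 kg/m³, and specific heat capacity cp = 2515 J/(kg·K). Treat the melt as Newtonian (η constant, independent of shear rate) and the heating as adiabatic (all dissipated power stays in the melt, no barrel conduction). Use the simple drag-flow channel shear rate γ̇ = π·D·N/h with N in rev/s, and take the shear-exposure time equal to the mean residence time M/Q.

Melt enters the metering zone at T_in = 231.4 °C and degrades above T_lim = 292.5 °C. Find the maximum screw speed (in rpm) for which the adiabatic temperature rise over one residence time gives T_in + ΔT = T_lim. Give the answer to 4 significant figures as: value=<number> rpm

value=22.21 rpm

Convert throughput: Q = 244.0 kg/h = 244.0/3600 = 0.0677778 kg/s
t_res = M / Q_s = 11.96 / 0.0677778 = 176.459 s
Geometry in SI: D = 85.1 mm → 0.0851 m, h = 6.17 mm → 0.00617 m
Allowable rise: ΔT_a = T_lim − T_in = 292.5 − 231.4 = 61.1 K
Invert ΔT = ηγ̇²t_res/(ρcp) for γ̇: γ̇_max² = ΔT_a ρ cp / (η t_res) = 61.1·1105·2515 / (3742·176.459) = 257.154 s⁻²
γ̇_max = sqrt(257.154) = 16.036 s⁻¹
N_max = γ̇_max h / (πD) = 16.036·0.00617/(π·0.0851) = 0.370086 rev/s → ×60 = 22.2052 rpm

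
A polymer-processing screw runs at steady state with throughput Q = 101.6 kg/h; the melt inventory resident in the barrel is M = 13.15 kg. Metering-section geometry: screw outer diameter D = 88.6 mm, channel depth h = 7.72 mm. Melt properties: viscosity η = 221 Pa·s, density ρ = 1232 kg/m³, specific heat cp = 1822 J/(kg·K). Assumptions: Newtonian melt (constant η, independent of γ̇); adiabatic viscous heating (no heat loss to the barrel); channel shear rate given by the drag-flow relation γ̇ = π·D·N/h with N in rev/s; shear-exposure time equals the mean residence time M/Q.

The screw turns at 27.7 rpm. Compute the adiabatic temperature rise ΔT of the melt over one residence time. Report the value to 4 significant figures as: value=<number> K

value=12.71 K

Throughput in SI: Q_s = 101.6 kg/h ÷ 3600 s/h = 0.0282222 kg/s
t_res = M / Q_s = 13.15 ÷ 0.0282222 = 465.945 s
D = 88.6 mm = 0.0886 m;  h = 7.72 mm = 0.00772 m;  N = 27.7 rpm / 60 = 0.461667 rev/s
Shear rate: γ̇ = πDN/h = π·0.0886·0.461667/0.00772 = 16.6454 s⁻¹
ΔT = η·γ̇²·t_res/(ρ·cp) = [221 × 16.6454² × 465.945] / [1232 × 1822] = 12.7103 K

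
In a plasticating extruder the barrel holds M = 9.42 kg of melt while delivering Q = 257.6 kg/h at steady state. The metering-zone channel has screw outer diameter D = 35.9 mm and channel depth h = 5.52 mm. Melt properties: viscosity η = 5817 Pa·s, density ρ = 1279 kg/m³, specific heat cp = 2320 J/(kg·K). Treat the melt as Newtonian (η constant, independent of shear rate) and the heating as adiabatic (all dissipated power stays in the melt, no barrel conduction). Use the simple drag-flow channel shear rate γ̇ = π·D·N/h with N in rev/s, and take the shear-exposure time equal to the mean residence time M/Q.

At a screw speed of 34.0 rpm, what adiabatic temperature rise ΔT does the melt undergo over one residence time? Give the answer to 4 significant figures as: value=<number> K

Throughput in SI: Q_s = 257.6 kg/h ÷ 3600 s/h = 0.0715556 kg/s
t_res = M / Q_s = 9.42 / 0.0715556 = 131.646 s
Convert to SI: D = 0.0359 m, h = 0.00552 m, N = 34.0/60 = 0.566667 rev/s
γ̇ = π D N / h = (π)(0.0359)(0.566667) / 0.00552 = 11.578 s⁻¹
Adiabatic rise: ΔT = η γ̇² t_res / (ρ cp) = 5817·(11.578)²·131.646 / (1279·2320) = 34.595 K

value=34.60 K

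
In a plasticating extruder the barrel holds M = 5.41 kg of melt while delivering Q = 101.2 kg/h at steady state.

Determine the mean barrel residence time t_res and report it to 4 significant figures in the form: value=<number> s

Convert throughput: Q = 101.2 kg/h = 101.2/3600 = 0.0281111 kg/s
Mean residence time: t_res = M/Q_s = 5.41 kg / 0.0281111 kg/s = 192.451 s

value=192.5 s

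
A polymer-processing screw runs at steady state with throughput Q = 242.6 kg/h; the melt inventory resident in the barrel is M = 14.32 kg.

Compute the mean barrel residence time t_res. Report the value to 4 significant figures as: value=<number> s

Q_s = Q / 3600 = 242.6 / 3600 = 0.0673889 kg/s
t_res = M / Q_s = 14.32 / 0.0673889 = 212.498 s

value=212.5 s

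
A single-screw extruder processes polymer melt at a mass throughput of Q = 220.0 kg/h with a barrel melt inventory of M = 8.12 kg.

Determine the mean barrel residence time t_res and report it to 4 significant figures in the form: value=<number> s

value=132.9 s

Q_s = Q / 3600 = 220.0 / 3600 = 0.0611111 kg/s
Mean residence time: t_res = M/Q_s = 8.12 kg / 0.0611111 kg/s = 132.873 s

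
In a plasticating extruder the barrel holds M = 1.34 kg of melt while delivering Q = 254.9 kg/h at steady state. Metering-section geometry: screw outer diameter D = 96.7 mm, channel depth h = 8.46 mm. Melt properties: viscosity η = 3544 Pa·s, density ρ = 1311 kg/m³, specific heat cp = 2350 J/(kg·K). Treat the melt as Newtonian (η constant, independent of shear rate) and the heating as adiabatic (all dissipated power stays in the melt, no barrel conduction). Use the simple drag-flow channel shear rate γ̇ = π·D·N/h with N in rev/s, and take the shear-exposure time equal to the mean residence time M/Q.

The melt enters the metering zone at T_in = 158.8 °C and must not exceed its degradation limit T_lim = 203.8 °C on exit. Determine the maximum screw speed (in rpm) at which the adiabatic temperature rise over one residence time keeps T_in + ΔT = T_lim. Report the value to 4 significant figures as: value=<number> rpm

Throughput in SI: Q_s = 254.9 kg/h ÷ 3600 s/h = 0.0708056 kg/s
Mean residence time: t_res = M/Q_s = 1.34 kg / 0.0708056 kg/s = 18.9251 s
Geometry in SI: D = 96.7 mm → 0.0967 m, h = 8.46 mm → 0.00846 m
ΔT_a = T_lim − T_in = 203.8 − 158.8 = 45 K
Invert ΔT = ηγ̇²t_res/(ρcp) for γ̇: γ̇_max² = ΔT_a ρ cp / (η t_res) = 45·1311·2350 / (3544·18.9251) = 2067.05 s⁻²
Take the square root: γ̇_max = √(2067.05) = 45.4649 s⁻¹
Solve γ̇ = πDN/h for N: N_max = γ̇_max·h/(π·D) = 45.4649 × 0.00846 / (π × 0.0967) = 1.26611 rev/s = 75.9663 rpm

value=75.97 rpm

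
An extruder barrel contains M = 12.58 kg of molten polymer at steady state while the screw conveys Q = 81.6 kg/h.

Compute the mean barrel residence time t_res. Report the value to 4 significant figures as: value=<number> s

value=555.0 s

Throughput in SI: Q_s = 81.6 kg/h ÷ 3600 s/h = 0.0226667 kg/s
Mean residence time: t_res = M/Q_s = 12.58 kg / 0.0226667 kg/s = 555 s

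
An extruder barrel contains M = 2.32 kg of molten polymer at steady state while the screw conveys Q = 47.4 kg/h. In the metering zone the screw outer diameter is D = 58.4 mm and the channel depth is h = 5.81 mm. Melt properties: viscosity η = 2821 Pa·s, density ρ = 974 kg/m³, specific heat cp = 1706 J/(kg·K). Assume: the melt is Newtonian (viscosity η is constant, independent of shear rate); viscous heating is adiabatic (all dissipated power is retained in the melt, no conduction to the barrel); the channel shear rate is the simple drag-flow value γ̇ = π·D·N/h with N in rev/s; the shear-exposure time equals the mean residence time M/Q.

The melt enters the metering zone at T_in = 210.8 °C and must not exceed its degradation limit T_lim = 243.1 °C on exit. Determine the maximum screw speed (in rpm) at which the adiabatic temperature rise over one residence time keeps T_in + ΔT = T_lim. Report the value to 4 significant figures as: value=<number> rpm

value=19.74 rpm

Convert throughput: Q = 47.4 kg/h = 47.4/3600 = 0.0131667 kg/s
Mean residence time: t_res = M/Q_s = 2.32 kg / 0.0131667 kg/s = 176.203 s
Geometry in SI: D = 58.4 mm → 0.0584 m, h = 5.81 mm → 0.00581 m
ΔT_a = T_lim − T_in = 243.1 − 210.8 = 32.3 K
γ̇_max² = ΔT_a·ρ·cp/(η·t_res) = 32.3·974·1706/(2821·176.203) = 107.976 s⁻²
γ̇_max = sqrt(107.976) = 10.3911 s⁻¹
N_max = γ̇_max·h / (π·D) = 10.3911 · 0.00581 / (π · 0.0584) = 0.329061 rev/s = 19.7436 rpm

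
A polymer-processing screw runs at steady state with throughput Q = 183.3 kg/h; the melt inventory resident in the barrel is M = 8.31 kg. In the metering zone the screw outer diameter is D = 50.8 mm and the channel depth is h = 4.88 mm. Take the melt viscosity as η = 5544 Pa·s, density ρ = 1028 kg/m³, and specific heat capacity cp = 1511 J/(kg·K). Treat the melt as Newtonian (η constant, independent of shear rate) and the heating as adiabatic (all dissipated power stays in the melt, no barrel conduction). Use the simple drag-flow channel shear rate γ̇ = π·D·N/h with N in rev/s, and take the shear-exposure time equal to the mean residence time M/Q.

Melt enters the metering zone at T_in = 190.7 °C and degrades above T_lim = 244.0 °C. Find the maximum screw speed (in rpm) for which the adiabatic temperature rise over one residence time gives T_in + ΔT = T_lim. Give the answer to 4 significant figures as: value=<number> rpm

value=17.55 rpm

Throughput in SI: Q_s = 183.3 kg/h ÷ 3600 s/h = 0.0509167 kg/s
t_res = M / Q_s = 8.31 / 0.0509167 = 163.208 s
Convert to metres: D = 0.0508 m, h = 0.00488 m
ΔT_a = T_lim − T_in = 244.0 − 190.7 = 53.3 K
Invert ΔT = ηγ̇²t_res/(ρcp) for γ̇: γ̇_max² = ΔT_a ρ cp / (η t_res) = 53.3·1028·1511 / (5544·163.208) = 91.4999 s⁻²
γ̇_max = √91.4999 = 9.56556 s⁻¹
Solve γ̇ = πDN/h for N: N_max = γ̇_max·h/(π·D) = 9.56556 × 0.00488 / (π × 0.0508) = 0.292494 rev/s = 17.5496 rpm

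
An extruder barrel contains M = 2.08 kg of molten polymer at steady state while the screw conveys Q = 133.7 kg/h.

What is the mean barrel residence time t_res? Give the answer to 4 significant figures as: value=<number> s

value=56.01 s

Convert throughput: Q = 133.7 kg/h = 133.7/3600 = 0.0371389 kg/s
t_res = M / Q_s = 2.08 / 0.0371389 = 56.006 s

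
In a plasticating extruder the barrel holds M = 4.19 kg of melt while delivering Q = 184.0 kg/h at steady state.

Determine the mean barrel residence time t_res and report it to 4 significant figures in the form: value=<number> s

Q_s = Q / 3600 = 184.0 / 3600 = 0.0511111 kg/s
t_res = M / Q_s = 4.19 ÷ 0.0511111 = 81.9783 s

value=81.98 s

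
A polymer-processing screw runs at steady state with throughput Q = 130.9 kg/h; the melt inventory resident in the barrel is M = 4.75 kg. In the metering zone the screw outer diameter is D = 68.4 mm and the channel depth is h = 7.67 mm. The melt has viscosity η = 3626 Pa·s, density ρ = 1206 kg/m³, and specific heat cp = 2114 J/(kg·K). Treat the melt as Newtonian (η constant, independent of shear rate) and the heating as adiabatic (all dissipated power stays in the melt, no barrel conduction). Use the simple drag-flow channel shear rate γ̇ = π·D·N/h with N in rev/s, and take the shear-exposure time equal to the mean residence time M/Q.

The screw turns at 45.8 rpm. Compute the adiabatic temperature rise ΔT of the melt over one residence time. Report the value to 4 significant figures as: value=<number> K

value=84.97 K

Convert throughput: Q = 130.9 kg/h = 130.9/3600 = 0.0363611 kg/s
Mean residence time: t_res = M/Q_s = 4.75 kg / 0.0363611 kg/s = 130.634 s
Convert to SI: D = 0.0684 m, h = 0.00767 m, N = 45.8/60 = 0.763333 rev/s
γ̇ = π D N / h = (π)(0.0684)(0.763333) / 0.00767 = 21.3858 s⁻¹
Adiabatic rise: ΔT = η γ̇² t_res / (ρ cp) = 3626·(21.3858)²·130.634 / (1206·2114) = 84.9731 K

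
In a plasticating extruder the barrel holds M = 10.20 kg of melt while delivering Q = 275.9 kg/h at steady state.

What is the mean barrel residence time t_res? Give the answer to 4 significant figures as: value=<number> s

value=133.1 s

Throughput in SI: Q_s = 275.9 kg/h ÷ 3600 s/h = 0.0766389 kg/s
t_res = M / Q_s = 10.20 ÷ 0.0766389 = 133.092 s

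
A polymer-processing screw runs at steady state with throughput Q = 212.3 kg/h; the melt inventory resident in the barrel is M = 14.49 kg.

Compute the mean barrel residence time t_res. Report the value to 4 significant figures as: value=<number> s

Convert throughput: Q = 212.3 kg/h = 212.3/3600 = 0.0589722 kg/s
t_res = M / Q_s = 14.49 / 0.0589722 = 245.709 s

value=245.7 s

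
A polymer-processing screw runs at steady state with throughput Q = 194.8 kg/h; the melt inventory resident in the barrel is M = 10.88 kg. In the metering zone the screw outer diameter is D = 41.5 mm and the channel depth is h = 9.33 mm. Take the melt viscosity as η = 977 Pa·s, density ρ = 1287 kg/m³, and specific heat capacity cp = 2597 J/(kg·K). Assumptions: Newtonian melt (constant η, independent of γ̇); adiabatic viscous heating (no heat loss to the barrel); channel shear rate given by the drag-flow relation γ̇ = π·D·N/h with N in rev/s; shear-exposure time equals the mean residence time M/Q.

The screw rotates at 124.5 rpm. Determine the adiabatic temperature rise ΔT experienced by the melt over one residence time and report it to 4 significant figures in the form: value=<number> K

Convert throughput: Q = 194.8 kg/h = 194.8/3600 = 0.0541111 kg/s
t_res = M / Q_s = 10.88 ÷ 0.0541111 = 201.068 s
Geometry in metres: D = 41.5 mm → 0.0415 m, h = 9.33 mm → 0.00933 m; screw speed N = 124.5 rpm = 2.075 rev/s
γ̇ = π·D·N / h = π · 0.0415 · 2.075 / 0.00933 = 28.9958 s⁻¹
ΔT = η·γ̇²·t_res / (ρ·cp) = 977 · (28.9958)² · 201.068 / (1287 · 2597) = 49.4146 K

value=49.41 K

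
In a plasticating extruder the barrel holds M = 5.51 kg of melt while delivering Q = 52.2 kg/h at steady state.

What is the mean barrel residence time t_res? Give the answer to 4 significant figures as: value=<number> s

Throughput in SI: Q_s = 52.2 kg/h ÷ 3600 s/h = 0.0145 kg/s
t_res = M / Q_s = 5.51 ÷ 0.0145 = 380 s

value=380.0 s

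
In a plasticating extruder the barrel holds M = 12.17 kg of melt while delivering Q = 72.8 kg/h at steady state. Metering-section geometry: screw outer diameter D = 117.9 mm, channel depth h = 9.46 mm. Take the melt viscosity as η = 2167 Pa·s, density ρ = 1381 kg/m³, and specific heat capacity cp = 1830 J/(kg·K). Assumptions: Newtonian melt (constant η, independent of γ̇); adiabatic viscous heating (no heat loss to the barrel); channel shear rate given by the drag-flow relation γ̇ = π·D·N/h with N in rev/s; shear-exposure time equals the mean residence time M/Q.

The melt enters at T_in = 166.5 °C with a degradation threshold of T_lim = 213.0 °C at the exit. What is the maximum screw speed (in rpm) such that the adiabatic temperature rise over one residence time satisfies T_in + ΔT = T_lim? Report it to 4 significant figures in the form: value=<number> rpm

value=14.55 rpm

Throughput in SI: Q_s = 72.8 kg/h ÷ 3600 s/h = 0.0202222 kg/s
t_res = M / Q_s = 12.17 / 0.0202222 = 601.813 s
Geometry in SI: D = 117.9 mm → 0.1179 m, h = 9.46 mm → 0.00946 m
Allowable rise: ΔT_a = T_lim − T_in = 213.0 − 166.5 = 46.5 K
Invert ΔT = ηγ̇²t_res/(ρcp) for γ̇: γ̇_max² = ΔT_a ρ cp / (η t_res) = 46.5·1381·1830 / (2167·601.813) = 90.1109 s⁻²
γ̇_max = √90.1109 = 9.49267 s⁻¹
Solve γ̇ = πDN/h for N: N_max = γ̇_max·h/(π·D) = 9.49267 × 0.00946 / (π × 0.1179) = 0.242447 rev/s = 14.5468 rpm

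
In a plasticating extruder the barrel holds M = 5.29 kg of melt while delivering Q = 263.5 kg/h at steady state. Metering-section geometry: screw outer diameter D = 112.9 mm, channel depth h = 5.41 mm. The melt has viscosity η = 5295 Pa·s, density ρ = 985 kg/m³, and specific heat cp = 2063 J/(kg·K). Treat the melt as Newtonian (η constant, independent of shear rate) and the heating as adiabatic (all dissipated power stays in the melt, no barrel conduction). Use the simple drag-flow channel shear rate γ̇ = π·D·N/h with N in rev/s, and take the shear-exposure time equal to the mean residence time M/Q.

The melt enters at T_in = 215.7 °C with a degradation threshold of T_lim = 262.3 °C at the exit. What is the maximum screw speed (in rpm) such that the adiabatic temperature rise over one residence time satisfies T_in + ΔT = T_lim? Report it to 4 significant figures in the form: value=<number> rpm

Q_s = Q / 3600 = 263.5 / 3600 = 0.0731944 kg/s
t_res = M / Q_s = 5.29 ÷ 0.0731944 = 72.2732 s
D = 112.9 mm = 0.1129 m;  h = 5.41 mm = 0.00541 m
Allowable rise: ΔT_a = T_lim − T_in = 262.3 − 215.7 = 46.6 K
γ̇_max² = ΔT_a·ρ·cp / (η·t_res) = [46.6 × 985 × 2063] / [5295 × 72.2732] = 247.445 s⁻²
γ̇_max = sqrt(247.445) = 15.7304 s⁻¹
N_max = γ̇_max h / (πD) = 15.7304·0.00541/(π·0.1129) = 0.239934 rev/s → ×60 = 14.3961 rpm

value=14.40 rpm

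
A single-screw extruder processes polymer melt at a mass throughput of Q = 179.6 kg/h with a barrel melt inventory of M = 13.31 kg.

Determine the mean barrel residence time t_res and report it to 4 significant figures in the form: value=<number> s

value=266.8 s

Convert throughput: Q = 179.6 kg/h = 179.6/3600 = 0.0498889 kg/s
t_res = M / Q_s = 13.31 / 0.0498889 = 266.793 s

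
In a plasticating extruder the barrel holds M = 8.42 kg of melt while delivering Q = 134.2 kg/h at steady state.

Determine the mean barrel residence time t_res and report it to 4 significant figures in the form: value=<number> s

value=225.9 s

Q_s = Q / 3600 = 134.2 / 3600 = 0.0372778 kg/s
t_res = M / Q_s = 8.42 / 0.0372778 = 225.872 s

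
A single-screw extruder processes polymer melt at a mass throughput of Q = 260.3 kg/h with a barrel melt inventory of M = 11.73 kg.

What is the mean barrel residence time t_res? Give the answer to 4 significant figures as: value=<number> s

Throughput in SI: Q_s = 260.3 kg/h ÷ 3600 s/h = 0.0723056 kg/s
Mean residence time: t_res = M/Q_s = 11.73 kg / 0.0723056 kg/s = 162.228 s

value=162.2 s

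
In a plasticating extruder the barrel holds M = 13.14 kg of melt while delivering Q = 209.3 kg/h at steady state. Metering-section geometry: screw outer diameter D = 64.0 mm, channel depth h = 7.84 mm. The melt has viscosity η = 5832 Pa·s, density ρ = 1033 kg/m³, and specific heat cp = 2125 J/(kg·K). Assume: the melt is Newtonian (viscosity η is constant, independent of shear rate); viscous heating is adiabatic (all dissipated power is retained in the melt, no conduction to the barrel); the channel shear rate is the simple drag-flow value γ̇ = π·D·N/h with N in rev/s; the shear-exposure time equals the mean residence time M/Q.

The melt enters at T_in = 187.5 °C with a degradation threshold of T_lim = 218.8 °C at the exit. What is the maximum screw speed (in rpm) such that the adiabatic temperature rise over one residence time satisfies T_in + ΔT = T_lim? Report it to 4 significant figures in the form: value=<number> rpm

value=16.89 rpm

Convert throughput: Q = 209.3 kg/h = 209.3/3600 = 0.0581389 kg/s
t_res = M / Q_s = 13.14 / 0.0581389 = 226.011 s
Convert to metres: D = 0.064 m, h = 0.00784 m
ΔT_a = T_lim − T_in = 218.8 − 187.5 = 31.3 K
γ̇_max² = ΔT_a·ρ·cp/(η·t_res) = 31.3·1033·2125/(5832·226.011) = 52.1264 s⁻²
γ̇_max = sqrt(52.1264) = 7.21986 s⁻¹
Solve γ̇ = πDN/h for N: N_max = γ̇_max·h/(π·D) = 7.21986 × 0.00784 / (π × 0.064) = 0.281524 rev/s = 16.8914 rpm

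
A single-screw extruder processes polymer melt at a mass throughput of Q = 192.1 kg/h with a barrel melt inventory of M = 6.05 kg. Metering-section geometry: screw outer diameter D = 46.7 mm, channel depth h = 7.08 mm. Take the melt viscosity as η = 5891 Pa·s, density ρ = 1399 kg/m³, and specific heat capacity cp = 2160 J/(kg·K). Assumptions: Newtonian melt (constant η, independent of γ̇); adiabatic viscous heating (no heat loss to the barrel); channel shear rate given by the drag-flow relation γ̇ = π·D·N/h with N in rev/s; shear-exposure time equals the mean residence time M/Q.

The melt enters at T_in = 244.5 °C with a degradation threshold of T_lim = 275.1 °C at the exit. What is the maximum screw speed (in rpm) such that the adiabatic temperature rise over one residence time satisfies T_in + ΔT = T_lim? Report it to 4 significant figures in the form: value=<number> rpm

value=34.07 rpm

Convert throughput: Q = 192.1 kg/h = 192.1/3600 = 0.0533611 kg/s
t_res = M / Q_s = 6.05 / 0.0533611 = 113.378 s
D = 46.7 mm = 0.0467 m;  h = 7.08 mm = 0.00708 m
Allowable rise: ΔT_a = T_lim − T_in = 275.1 − 244.5 = 30.6 K
γ̇_max² = ΔT_a·ρ·cp / (η·t_res) = [30.6 × 1399 × 2160] / [5891 × 113.378] = 138.444 s⁻²
γ̇_max = √138.444 = 11.7662 s⁻¹
N_max = γ̇_max h / (πD) = 11.7662·0.00708/(π·0.0467) = 0.56781 rev/s → ×60 = 34.0686 rpm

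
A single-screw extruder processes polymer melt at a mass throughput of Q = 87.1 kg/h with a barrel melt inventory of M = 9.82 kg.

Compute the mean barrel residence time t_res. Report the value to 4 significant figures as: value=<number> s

value=405.9 s

Q_s = Q / 3600 = 87.1 / 3600 = 0.0241944 kg/s
Mean residence time: t_res = M/Q_s = 9.82 kg / 0.0241944 kg/s = 405.878 s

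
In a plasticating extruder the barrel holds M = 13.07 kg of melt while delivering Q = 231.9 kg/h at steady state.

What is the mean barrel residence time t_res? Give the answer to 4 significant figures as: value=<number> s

Q_s = Q / 3600 = 231.9 / 3600 = 0.0644167 kg/s
t_res = M / Q_s = 13.07 / 0.0644167 = 202.898 s

value=202.9 s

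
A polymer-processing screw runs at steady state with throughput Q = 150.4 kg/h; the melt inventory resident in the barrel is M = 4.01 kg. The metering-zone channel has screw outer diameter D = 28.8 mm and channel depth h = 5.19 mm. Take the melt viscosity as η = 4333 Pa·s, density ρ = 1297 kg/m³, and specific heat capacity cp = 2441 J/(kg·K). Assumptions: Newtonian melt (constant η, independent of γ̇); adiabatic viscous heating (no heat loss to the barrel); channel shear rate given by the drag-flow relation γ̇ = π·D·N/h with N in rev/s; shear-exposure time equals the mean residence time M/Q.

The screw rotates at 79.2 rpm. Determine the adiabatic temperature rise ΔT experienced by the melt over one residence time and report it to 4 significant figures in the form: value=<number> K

Convert throughput: Q = 150.4 kg/h = 150.4/3600 = 0.0417778 kg/s
t_res = M / Q_s = 4.01 ÷ 0.0417778 = 95.984 s
Convert to SI: D = 0.0288 m, h = 0.00519 m, N = 79.2/60 = 1.32 rev/s
γ̇ = π D N / h = (π)(0.0288)(1.32) / 0.00519 = 23.0117 s⁻¹
Adiabatic rise: ΔT = η γ̇² t_res / (ρ cp) = 4333·(23.0117)²·95.984 / (1297·2441) = 69.5629 K

value=69.56 K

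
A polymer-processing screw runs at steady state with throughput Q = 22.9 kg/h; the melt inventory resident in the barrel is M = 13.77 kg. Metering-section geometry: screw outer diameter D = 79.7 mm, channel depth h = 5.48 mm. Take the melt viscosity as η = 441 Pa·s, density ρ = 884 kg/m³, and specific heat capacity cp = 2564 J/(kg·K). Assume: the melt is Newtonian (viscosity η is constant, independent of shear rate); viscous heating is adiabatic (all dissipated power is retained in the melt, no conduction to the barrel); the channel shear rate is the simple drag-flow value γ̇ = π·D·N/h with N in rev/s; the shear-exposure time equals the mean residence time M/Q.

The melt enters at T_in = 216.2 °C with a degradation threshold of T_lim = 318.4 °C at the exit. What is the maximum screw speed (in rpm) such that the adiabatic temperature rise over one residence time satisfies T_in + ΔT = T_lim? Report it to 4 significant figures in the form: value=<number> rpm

Throughput in SI: Q_s = 22.9 kg/h ÷ 3600 s/h = 0.00636111 kg/s
Mean residence time: t_res = M/Q_s = 13.77 kg / 0.00636111 kg/s = 2164.72 s
Convert to metres: D = 0.0797 m, h = 0.00548 m
ΔT_a = T_lim − T_in = 318.4 − 216.2 = 102.2 K
γ̇_max² = ΔT_a·ρ·cp/(η·t_res) = 102.2·884·2564/(441·2164.72) = 242.651 s⁻²
γ̇_max = √242.651 = 15.5773 s⁻¹
Solve γ̇ = πDN/h for N: N_max = γ̇_max·h/(π·D) = 15.5773 × 0.00548 / (π × 0.0797) = 0.340928 rev/s = 20.4557 rpm

value=20.46 rpm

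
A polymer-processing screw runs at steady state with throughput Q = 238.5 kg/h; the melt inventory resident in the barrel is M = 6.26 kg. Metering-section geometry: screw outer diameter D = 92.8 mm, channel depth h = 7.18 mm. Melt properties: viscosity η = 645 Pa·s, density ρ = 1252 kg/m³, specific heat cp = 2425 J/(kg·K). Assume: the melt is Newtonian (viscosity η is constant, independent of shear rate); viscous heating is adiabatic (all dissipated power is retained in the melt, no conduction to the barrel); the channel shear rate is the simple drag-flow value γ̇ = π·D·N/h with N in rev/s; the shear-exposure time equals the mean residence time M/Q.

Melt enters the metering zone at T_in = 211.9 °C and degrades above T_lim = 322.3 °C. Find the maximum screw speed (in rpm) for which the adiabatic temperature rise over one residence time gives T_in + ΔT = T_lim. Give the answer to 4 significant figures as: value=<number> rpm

Convert throughput: Q = 238.5 kg/h = 238.5/3600 = 0.06625 kg/s
t_res = M / Q_s = 6.26 ÷ 0.06625 = 94.4906 s
Convert to metres: D = 0.0928 m, h = 0.00718 m
ΔT_a = T_lim − T_in = 322.3 − 211.9 = 110.4 K
Invert ΔT = ηγ̇²t_res/(ρcp) for γ̇: γ̇_max² = ΔT_a ρ cp / (η t_res) = 110.4·1252·2425 / (645·94.4906) = 5499.67 s⁻²
Take the square root: γ̇_max = √(5499.67) = 74.1598 s⁻¹
Solve γ̇ = πDN/h for N: N_max = γ̇_max·h/(π·D) = 74.1598 × 0.00718 / (π × 0.0928) = 1.8264 rev/s = 109.584 rpm

value=109.6 rpm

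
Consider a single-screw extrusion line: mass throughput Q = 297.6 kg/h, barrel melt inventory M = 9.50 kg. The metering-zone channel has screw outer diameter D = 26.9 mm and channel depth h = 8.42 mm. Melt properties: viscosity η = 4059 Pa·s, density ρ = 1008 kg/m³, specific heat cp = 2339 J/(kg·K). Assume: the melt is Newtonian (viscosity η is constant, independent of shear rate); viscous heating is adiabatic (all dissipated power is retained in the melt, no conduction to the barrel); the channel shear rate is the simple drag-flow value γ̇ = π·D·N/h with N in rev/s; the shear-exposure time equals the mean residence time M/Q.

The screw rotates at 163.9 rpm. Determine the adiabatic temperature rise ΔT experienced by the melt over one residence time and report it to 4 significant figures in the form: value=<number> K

value=148.7 K

Throughput in SI: Q_s = 297.6 kg/h ÷ 3600 s/h = 0.0826667 kg/s
Mean residence time: t_res = M/Q_s = 9.50 kg / 0.0826667 kg/s = 114.919 s
D = 26.9 mm = 0.0269 m;  h = 8.42 mm = 0.00842 m;  N = 163.9 rpm / 60 = 2.73167 rev/s
γ̇ = π D N / h = (π)(0.0269)(2.73167) / 0.00842 = 27.4169 s⁻¹
ΔT = η·γ̇²·t_res/(ρ·cp) = [4059 × 27.4169² × 114.919] / [1008 × 2339] = 148.716 K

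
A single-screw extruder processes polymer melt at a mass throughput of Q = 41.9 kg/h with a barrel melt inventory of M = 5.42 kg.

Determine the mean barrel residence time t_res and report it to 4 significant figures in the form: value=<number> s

value=465.7 s

Convert throughput: Q = 41.9 kg/h = 41.9/3600 = 0.0116389 kg/s
t_res = M / Q_s = 5.42 ÷ 0.0116389 = 465.68 s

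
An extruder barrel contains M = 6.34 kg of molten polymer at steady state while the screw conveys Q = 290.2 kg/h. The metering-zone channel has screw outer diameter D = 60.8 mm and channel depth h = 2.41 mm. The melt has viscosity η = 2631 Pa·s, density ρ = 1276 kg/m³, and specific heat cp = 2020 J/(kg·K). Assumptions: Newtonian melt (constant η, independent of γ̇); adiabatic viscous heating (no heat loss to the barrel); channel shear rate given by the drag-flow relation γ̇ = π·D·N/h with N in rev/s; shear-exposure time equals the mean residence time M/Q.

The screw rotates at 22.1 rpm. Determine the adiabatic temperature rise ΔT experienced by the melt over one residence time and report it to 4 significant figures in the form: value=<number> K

Throughput in SI: Q_s = 290.2 kg/h ÷ 3600 s/h = 0.0806111 kg/s
Mean residence time: t_res = M/Q_s = 6.34 kg / 0.0806111 kg/s = 78.6492 s
Convert to SI: D = 0.0608 m, h = 0.00241 m, N = 22.1/60 = 0.368333 rev/s
γ̇ = π·D·N / h = π · 0.0608 · 0.368333 / 0.00241 = 29.1929 s⁻¹
Adiabatic rise: ΔT = η γ̇² t_res / (ρ cp) = 2631·(29.1929)²·78.6492 / (1276·2020) = 68.4176 K

value=68.42 K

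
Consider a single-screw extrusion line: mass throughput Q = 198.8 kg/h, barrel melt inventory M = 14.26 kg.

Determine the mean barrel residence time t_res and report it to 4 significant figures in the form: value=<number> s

value=258.2 s

Throughput in SI: Q_s = 198.8 kg/h ÷ 3600 s/h = 0.0552222 kg/s
t_res = M / Q_s = 14.26 ÷ 0.0552222 = 258.229 s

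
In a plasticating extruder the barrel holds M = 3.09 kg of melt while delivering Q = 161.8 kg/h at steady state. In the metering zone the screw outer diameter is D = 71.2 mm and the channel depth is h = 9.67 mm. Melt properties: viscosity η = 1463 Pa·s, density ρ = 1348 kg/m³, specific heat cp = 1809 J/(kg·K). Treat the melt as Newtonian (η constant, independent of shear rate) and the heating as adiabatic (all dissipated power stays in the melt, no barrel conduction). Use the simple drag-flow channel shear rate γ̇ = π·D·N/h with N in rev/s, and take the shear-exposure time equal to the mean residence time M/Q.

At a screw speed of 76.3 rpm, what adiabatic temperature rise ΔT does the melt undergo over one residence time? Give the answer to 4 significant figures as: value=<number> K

value=35.69 K

Convert throughput: Q = 161.8 kg/h = 161.8/3600 = 0.0449444 kg/s
Mean residence time: t_res = M/Q_s = 3.09 kg / 0.0449444 kg/s = 68.7515 s
Convert to SI: D = 0.0712 m, h = 0.00967 m, N = 76.3/60 = 1.27167 rev/s
γ̇ = π D N / h = (π)(0.0712)(1.27167) / 0.00967 = 29.4155 s⁻¹
Adiabatic rise: ΔT = η γ̇² t_res / (ρ cp) = 1463·(29.4155)²·68.7515 / (1348·1809) = 35.6904 K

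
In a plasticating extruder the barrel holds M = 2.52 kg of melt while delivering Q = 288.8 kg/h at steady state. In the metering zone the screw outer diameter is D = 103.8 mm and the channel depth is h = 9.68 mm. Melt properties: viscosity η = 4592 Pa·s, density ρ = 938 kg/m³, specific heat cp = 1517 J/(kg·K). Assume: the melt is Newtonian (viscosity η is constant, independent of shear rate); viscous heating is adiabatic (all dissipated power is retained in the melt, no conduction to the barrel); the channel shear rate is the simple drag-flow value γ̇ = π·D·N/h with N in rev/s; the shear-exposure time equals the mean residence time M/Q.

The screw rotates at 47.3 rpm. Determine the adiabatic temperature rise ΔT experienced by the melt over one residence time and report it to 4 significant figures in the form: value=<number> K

Throughput in SI: Q_s = 288.8 kg/h ÷ 3600 s/h = 0.0802222 kg/s
Mean residence time: t_res = M/Q_s = 2.52 kg / 0.0802222 kg/s = 31.4127 s
D = 103.8 mm = 0.1038 m;  h = 9.68 mm = 0.00968 m;  N = 47.3 rpm / 60 = 0.788333 rev/s
γ̇ = π D N / h = (π)(0.1038)(0.788333) / 0.00968 = 26.5572 s⁻¹
ΔT = η·γ̇²·t_res/(ρ·cp) = [4592 × 26.5572² × 31.4127] / [938 × 1517] = 71.4962 K

value=71.50 K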